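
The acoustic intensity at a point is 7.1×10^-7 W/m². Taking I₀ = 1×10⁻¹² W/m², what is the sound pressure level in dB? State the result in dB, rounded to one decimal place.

L = 10·log₁₀(I/I₀) = 10·log₁₀(7.1×10^-7/10⁻¹²) = 10·log₁₀(7.1×10^5).
L = 10·(0.8513 + 5) = 58.51 dB.

58.5 dB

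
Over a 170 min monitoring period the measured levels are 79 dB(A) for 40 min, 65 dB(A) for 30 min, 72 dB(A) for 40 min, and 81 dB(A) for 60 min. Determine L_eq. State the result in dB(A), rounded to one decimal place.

L_eq = 10·log₁₀[(1/T)·Σ tᵢ·10^(Lᵢ/10)] with T = 170 min.
Σ tᵢ·10^(Lᵢ/10) = 40·10^(79/10) + 30·10^(65/10) + 40·10^(72/10) + 60·10^(81/10) = 1.146e+10.
L_eq = 10·log₁₀(1.146e+10/170) = 78.29 dB(A).

78.3 dB(A)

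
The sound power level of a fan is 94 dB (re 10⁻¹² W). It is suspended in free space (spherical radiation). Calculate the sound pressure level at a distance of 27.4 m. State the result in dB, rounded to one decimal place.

The power spreads over a sphere of area 4π·r², so L_p = L_w − 10·log₁₀(4π·r²).
4π·r² = 9434 m², 10·log₁₀ of that is 39.747 dB.
L_p = 94 − 39.747 = 54.25 dB.

54.3 dB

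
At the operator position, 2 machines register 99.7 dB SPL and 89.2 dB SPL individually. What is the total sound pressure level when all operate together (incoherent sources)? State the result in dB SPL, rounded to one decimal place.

Incoherent sources combine by intensity addition: L_total = 10·log₁₀(Σ 10^(L_i/10)).
Σ 10^(L/10) = 10^(99.7/10) + 10^(89.2/10) = 1.016e+10.
L_total = 10·log₁₀(1.016e+10) = 100.07 dB SPL.

100.1 dB SPL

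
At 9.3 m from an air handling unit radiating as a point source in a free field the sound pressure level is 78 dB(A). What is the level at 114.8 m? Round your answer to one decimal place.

56.2 dB(A)

Point-source attenuation: ΔL = 20·log₁₀(r₂/r₁) = 20·log₁₀(114.8/9.3) = 21.829 dB.
L₂ = 78 − 20·log₁₀(114.8/9.3) = 78 − 21.829 = 56.17 dB(A).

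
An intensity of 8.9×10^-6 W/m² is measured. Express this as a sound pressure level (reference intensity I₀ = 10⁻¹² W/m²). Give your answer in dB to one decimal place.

Dividing by I₀ shifts the exponent by 12: I/I₀ = 8.9×10^6.
L = 10·(0.9494 + 6) = 69.49 dB.

69.5 dB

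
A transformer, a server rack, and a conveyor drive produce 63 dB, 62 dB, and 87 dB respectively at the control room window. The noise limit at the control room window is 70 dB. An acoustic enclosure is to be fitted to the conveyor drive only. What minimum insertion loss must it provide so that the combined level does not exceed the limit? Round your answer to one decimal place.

18.9 dB

The untreated sources together contribute 10^(63/10) + 10^(62/10) = 3.580e+06, i.e. 65.54 dB.
To meet 70 dB overall, the treated conveyor drive may contribute at most 10^(70/10) − 3.580e+06 = 6.420e+06, i.e. 68.08 dB.
So the conveyor drive must be reduced from 87 to 68.08 dB: IL = 18.92 dB.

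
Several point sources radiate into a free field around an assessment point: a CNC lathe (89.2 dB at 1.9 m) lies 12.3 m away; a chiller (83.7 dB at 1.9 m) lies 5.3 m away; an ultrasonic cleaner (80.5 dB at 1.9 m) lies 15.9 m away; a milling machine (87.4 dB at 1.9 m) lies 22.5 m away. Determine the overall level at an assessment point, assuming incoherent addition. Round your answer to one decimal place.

Apply inverse-square spreading to bring every level to the receiver, then sum 10^(L/10).
CNC lathe: 89.2 − 20·log₁₀(12.3/1.9) = 89.2 − 16.22 = 72.98 dB.
chiller: 83.7 − 20·log₁₀(5.3/1.9) = 83.7 − 8.91 = 74.79 dB.
ultrasonic cleaner: 80.5 − 20·log₁₀(15.9/1.9) = 80.5 − 18.45 = 62.05 dB.
milling machine: 87.4 − 20·log₁₀(22.5/1.9) = 87.4 − 21.47 = 65.93 dB.
Σ 10^(L/10) = 5.549e+07 → L_total = 10·log₁₀(5.549e+07) = 77.44 dB.

77.4 dB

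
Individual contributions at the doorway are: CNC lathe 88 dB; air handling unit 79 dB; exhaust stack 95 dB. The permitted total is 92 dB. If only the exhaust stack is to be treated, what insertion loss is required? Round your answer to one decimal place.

Fixed contribution from the other sources: Σ 10^(L/10) = 10^(88/10) + 10^(79/10) = 7.104e+08 (88.51 dB).
To meet 92 dB overall, the treated exhaust stack may contribute at most 10^(92/10) − 7.104e+08 = 8.745e+08, i.e. 89.42 dB.
Required insertion loss = 95 − 89.42 = 5.58 dB.

5.6 dB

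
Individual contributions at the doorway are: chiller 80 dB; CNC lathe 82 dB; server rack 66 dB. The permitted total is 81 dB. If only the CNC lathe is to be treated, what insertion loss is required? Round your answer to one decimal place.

8.6 dB

Fixed contribution from the other sources: Σ 10^(L/10) = 10^(80/10) + 10^(66/10) = 1.040e+08 (80.17 dB).
To meet 81 dB overall, the treated CNC lathe may contribute at most 10^(81/10) − 1.040e+08 = 2.191e+07, i.e. 73.41 dB.
Required insertion loss = 82 − 73.41 = 8.59 dB.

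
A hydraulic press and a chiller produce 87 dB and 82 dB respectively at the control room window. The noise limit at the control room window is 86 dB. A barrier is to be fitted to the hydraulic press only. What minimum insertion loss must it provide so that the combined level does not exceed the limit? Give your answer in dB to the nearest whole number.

Fixed contribution from the other source: Σ 10^(L/10) = 10^(82/10) = 1.585e+08 (82.00 dB).
To meet 86 dB overall, the treated hydraulic press may contribute at most 10^(86/10) − 1.585e+08 = 2.396e+08, i.e. 83.80 dB.
So the hydraulic press must be reduced from 87 to 83.80 dB: IL = 3.20 dB.

3 dB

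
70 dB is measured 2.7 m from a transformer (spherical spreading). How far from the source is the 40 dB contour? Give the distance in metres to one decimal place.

For a point source L₁ − L₂ = 20·log₁₀(r₂/r₁), so r₂ = r₁·10^((L₁−L₂)/20).
r₂ = 2.7·10^((70−40)/20) = 2.7·10^(30.0/20) = 85.38 m.

85.4 m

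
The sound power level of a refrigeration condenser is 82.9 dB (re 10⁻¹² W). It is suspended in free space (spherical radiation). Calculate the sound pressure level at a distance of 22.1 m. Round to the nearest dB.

45 dB

Free-field spherical radiation: L_p = L_w − 10·log₁₀(4π·r²), r = 22.1 m.
4π·r² = 6138 m², 10·log₁₀ of that is 37.880 dB.
L_p = 82.9 − 37.880 = 45.02 dB.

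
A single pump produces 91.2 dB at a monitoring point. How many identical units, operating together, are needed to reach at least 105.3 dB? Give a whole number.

The shortfall is 105.3 − 91.2 = 14.1 dB, and N units add 10·log₁₀ N, so need 10·log₁₀ N ≥ 14.1.
N ≥ 10^(14.1/10) = 25.704, so N = 26.

26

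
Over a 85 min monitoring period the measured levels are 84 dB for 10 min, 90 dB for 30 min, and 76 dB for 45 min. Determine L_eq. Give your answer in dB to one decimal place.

Weight each interval's intensity by its duration and average over T = 85 min:
Σ tᵢ·10^(Lᵢ/10) = 10·10^(84/10) + 30·10^(90/10) + 45·10^(76/10) = 3.430e+10.
L_eq = 10·log₁₀(3.430e+10/85) = 86.06 dB.

86.1 dB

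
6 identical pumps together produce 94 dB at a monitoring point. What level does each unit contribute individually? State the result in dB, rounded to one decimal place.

86.2 dB

For N identical incoherent sources L_total = L₁ + 10·log₁₀ N, so L₁ = 94 − 10·log₁₀(6) = 94 − 7.782.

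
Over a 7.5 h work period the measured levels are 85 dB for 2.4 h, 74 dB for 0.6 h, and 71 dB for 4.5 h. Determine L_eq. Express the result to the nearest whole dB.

The energy average is taken in the linear domain: L_eq = 10·log₁₀[(Σ tᵢ·10^(Lᵢ/10))/T], T = 7.5 h.
Σ tᵢ·10^(Lᵢ/10) = 2.4·10^(85/10) + 0.6·10^(74/10) + 4.5·10^(71/10) = 8.307e+08.
L_eq = 10·log₁₀(8.307e+08/7.5) = 80.44 dB.

80 dB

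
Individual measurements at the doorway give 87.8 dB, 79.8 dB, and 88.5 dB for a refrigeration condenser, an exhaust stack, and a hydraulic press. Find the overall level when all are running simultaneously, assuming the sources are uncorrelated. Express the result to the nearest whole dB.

91 dB

For uncorrelated sources the intensities add, so convert each level to linear form, sum, and take 10·log₁₀ of the total.
Σ 10^(L/10) = 10^(87.8/10) + 10^(79.8/10) + 10^(88.5/10) = 1.406e+09.
L_total = 10·log₁₀(1.406e+09) = 91.48 dB.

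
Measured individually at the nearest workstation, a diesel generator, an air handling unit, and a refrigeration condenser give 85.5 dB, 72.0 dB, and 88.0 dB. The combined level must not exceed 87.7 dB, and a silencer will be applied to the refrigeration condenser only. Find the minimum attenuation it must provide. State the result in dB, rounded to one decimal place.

Everything except the refrigeration condenser sums to 10^(85.5/10) + 10^(72.0/10) = 3.707e+08 in linear terms, 85.69 dB.
The limit corresponds to 10^(87.7/10) = 5.888e+08; subtracting the fixed part leaves 2.182e+08 for the refrigeration condenser, i.e. 83.39 dB.
Required insertion loss = 88.0 − 83.39 = 4.61 dB.

4.6 dB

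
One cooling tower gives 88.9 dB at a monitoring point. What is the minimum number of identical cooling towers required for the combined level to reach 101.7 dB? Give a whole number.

N identical sources give L₁ + 10·log₁₀ N, so require 10·log₁₀ N ≥ 101.7 − 88.9 = 12.8 dB.
N ≥ 10^(12.8/10) = 19.055, so N = 20.

20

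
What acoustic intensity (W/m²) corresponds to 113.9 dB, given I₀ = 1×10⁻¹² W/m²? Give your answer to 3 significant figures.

0.245 W/m²

I/I₀ = 10^(113.9/10) = 2.455e+11, so I = 2.455e+11 × 10⁻¹² W/m².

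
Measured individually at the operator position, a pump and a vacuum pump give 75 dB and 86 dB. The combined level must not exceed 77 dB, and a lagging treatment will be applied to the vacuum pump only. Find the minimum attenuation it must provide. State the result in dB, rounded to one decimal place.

13.3 dB

Fixed contribution from the other source: Σ 10^(L/10) = 10^(75/10) = 3.162e+07 (75.00 dB).
To meet 77 dB overall, the treated vacuum pump may contribute at most 10^(77/10) − 3.162e+07 = 1.850e+07, i.e. 72.67 dB.
Required insertion loss = 86 − 72.67 = 13.33 dB.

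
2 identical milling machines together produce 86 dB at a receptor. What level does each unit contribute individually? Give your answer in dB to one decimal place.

83.0 dB

2 equal contributions raise the level by 10·log₁₀ 2 = 3.010 dB, so each unit alone gives 86 − 3.010.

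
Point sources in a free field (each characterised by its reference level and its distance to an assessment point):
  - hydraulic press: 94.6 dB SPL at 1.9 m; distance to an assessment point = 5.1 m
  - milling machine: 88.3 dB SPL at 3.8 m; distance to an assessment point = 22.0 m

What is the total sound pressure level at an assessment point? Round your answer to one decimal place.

Apply inverse-square spreading to bring every level to the receiver, then sum 10^(L/10).
hydraulic press: 94.6 − 20·log₁₀(5.1/1.9) = 94.6 − 8.58 = 86.02 dB SPL.
milling machine: 88.3 − 20·log₁₀(22.0/3.8) = 88.3 − 15.25 = 73.05 dB SPL.
Σ 10^(L/10) = 4.205e+08 → L_total = 10·log₁₀(4.205e+08) = 86.24 dB SPL.

86.2 dB SPL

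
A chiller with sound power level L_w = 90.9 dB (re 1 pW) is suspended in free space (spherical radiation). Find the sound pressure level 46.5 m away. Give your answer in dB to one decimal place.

The power spreads over a sphere of area 4π·r², so L_p = L_w − 10·log₁₀(4π·r²).
4π·r² = 2.717e+04 m², 10·log₁₀ of that is 44.341 dB.
L_p = 90.9 − 44.341 = 46.56 dB.

46.6 dB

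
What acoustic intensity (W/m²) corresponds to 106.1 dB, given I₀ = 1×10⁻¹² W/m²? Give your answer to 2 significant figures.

I = I₀·10^(L/10) = 10⁻¹² × 10^(106.1/10) = 10^(-1.390).

0.041 W/m²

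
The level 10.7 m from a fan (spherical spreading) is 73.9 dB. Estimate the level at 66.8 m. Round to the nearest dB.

58 dB

Point-source attenuation: ΔL = 20·log₁₀(r₂/r₁) = 20·log₁₀(66.8/10.7) = 15.908 dB.
L₂ = 73.9 − 20·log₁₀(66.8/10.7) = 73.9 − 15.908 = 57.99 dB.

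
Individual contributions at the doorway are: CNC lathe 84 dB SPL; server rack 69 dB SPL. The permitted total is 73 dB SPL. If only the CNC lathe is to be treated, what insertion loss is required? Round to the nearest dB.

13 dB

Fixed contribution from the other source: Σ 10^(L/10) = 10^(69/10) = 7.943e+06 (69.00 dB SPL).
The limit corresponds to 10^(73/10) = 1.995e+07; subtracting the fixed part leaves 1.201e+07 for the CNC lathe, i.e. 70.80 dB SPL.
So the CNC lathe must be reduced from 84 to 70.80 dB SPL: IL = 13.20 dB.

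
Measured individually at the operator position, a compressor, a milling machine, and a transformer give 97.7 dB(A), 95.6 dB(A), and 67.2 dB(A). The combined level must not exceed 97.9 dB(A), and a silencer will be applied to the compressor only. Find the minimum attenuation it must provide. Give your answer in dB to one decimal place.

Fixed contribution from the other sources: Σ 10^(L/10) = 10^(95.6/10) + 10^(67.2/10) = 3.636e+09 (95.61 dB(A)).
To meet 97.9 dB(A) overall, the treated compressor may contribute at most 10^(97.9/10) − 3.636e+09 = 2.530e+09, i.e. 94.03 dB(A).
So the compressor must be reduced from 97.7 to 94.03 dB(A): IL = 3.67 dB.

3.7 dB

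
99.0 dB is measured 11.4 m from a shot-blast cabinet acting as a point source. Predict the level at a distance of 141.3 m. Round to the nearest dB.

Spherical spreading from a point source gives a 20·log₁₀(r₂/r₁) drop.
L₂ = 99.0 − 20·log₁₀(141.3/11.4) = 99.0 − 21.865 = 77.14 dB.

77 dB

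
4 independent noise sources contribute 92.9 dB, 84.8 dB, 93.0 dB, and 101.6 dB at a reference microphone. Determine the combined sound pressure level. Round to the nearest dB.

For uncorrelated sources the intensities add, so convert each level to linear form, sum, and take 10·log₁₀ of the total.
Σ 10^(L/10) = 10^(92.9/10) + 10^(84.8/10) + 10^(93.0/10) + 10^(101.6/10) = 1.870e+10.
L_total = 10·log₁₀(1.870e+10) = 102.72 dB.

103 dB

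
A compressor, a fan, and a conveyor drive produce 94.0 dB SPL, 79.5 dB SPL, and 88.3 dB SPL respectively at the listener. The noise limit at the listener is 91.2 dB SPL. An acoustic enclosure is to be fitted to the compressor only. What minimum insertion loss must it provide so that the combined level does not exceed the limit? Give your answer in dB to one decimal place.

6.6 dB

Fixed contribution from the other sources: Σ 10^(L/10) = 10^(79.5/10) + 10^(88.3/10) = 7.652e+08 (88.84 dB SPL).
To meet 91.2 dB SPL overall, the treated compressor may contribute at most 10^(91.2/10) − 7.652e+08 = 5.530e+08, i.e. 87.43 dB SPL.
So the compressor must be reduced from 94.0 to 87.43 dB SPL: IL = 6.57 dB.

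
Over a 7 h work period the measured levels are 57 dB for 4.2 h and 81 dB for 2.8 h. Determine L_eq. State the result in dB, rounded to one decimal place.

L_eq = 10·log₁₀[(1/T)·Σ tᵢ·10^(Lᵢ/10)] with T = 7 h.
Σ tᵢ·10^(Lᵢ/10) = 4.2·10^(57/10) + 2.8·10^(81/10) = 3.546e+08.
L_eq = 10·log₁₀(3.546e+08/7) = 77.05 dB.

77.0 dB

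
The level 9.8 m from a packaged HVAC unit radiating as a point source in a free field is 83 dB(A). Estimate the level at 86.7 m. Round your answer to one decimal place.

64.1 dB(A)

For a point source, L₂ = L₁ − 20·log₁₀(r₂/r₁).
L₂ = 83 − 20·log₁₀(86.7/9.8) = 83 − 18.936 = 64.06 dB(A).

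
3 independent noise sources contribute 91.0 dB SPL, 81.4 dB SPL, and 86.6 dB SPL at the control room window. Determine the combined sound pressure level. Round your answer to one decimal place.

Incoherent sources combine by intensity addition: L_total = 10·log₁₀(Σ 10^(L_i/10)).
Σ 10^(L/10) = 10^(91.0/10) + 10^(81.4/10) + 10^(86.6/10) = 1.854e+09.
L_total = 10·log₁₀(1.854e+09) = 92.68 dB SPL.

92.7 dB SPL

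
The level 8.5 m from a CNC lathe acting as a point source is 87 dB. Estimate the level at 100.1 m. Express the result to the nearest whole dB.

66 dB

Spherical spreading from a point source gives a 20·log₁₀(r₂/r₁) drop.
L₂ = 87 − 20·log₁₀(100.1/8.5) = 87 − 21.420 = 65.58 dB.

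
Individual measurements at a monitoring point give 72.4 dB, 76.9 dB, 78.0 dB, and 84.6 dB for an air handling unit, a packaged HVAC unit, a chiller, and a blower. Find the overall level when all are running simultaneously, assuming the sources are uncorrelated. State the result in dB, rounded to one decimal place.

For uncorrelated sources the intensities add, so convert each level to linear form, sum, and take 10·log₁₀ of the total.
Σ 10^(L/10) = 10^(72.4/10) + 10^(76.9/10) + 10^(78.0/10) + 10^(84.6/10) = 4.179e+08.
L_total = 10·log₁₀(4.179e+08) = 86.21 dB.

86.2 dB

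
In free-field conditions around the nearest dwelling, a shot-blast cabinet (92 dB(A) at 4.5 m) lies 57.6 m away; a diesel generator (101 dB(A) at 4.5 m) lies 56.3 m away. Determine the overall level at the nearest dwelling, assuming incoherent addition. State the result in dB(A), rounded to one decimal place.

First find each source's level at the receiver (point-source: −20·log₁₀(r/r_ref)), then combine on an intensity basis.
shot-blast cabinet: 92 − 20·log₁₀(57.6/4.5) = 92 − 22.14 = 69.86 dB(A).
diesel generator: 101 − 20·log₁₀(56.3/4.5) = 101 − 21.95 = 79.05 dB(A).
Σ 10^(L/10) = 9.010e+07 → L_total = 10·log₁₀(9.010e+07) = 79.55 dB(A).

79.5 dB(A)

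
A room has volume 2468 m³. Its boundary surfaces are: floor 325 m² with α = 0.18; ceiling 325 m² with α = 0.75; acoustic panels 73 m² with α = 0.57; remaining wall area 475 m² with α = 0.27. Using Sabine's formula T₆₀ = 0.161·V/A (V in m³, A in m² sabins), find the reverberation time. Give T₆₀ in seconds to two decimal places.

Summing Sᵢαᵢ: 325·0.18 + 325·0.75 + 73·0.57 + 475·0.27 = 472.11 m².
T₆₀ = 0.161·V/A = 0.161·2468/472.11 = 0.842 s.

0.84 s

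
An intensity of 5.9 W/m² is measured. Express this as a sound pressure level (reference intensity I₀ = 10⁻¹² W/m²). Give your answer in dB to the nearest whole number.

Dividing by I₀ shifts the exponent by 12: I/I₀ = 5.9×10^12.
L = 10·(0.7709 + 12) = 127.71 dB.

128 dB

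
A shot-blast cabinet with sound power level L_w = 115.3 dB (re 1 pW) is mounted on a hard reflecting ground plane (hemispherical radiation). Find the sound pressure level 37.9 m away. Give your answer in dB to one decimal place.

The power spreads over a hemisphere of area 2π·r², so L_p = L_w − 10·log₁₀(2π·r²).
2π·r² = 9025 m², 10·log₁₀ of that is 39.555 dB.
L_p = 115.3 − 39.555 = 75.75 dB.

75.7 dB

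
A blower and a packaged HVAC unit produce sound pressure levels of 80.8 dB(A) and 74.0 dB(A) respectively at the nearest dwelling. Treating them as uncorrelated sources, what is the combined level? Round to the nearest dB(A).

For uncorrelated sources the intensities add, so convert each level to linear form, sum, and take 10·log₁₀ of the total.
Σ 10^(L/10) = 10^(80.8/10) + 10^(74.0/10) = 1.453e+08.
L_total = 10·log₁₀(1.453e+08) = 81.62 dB(A).

82 dB(A)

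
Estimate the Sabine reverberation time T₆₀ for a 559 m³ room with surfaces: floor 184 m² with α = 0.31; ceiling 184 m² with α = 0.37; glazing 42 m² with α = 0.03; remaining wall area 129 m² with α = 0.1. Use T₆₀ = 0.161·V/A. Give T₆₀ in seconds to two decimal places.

0.65 s

Total absorption A = 184·0.31 + 184·0.37 + 42·0.03 + 129·0.1 = 139.28 m² sabins.
T₆₀ = 0.161 × 559 / 139.28 = 0.646 s.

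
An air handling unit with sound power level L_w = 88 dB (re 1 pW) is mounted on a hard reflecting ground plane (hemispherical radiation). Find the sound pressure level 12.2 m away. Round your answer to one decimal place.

58.3 dB

L_p = L_w − 10·log₁₀(2π·r²) with r = 12.2 m.
2π·r² = 935.2 m², 10·log₁₀ of that is 29.709 dB.
L_p = 88 − 29.709 = 58.29 dB.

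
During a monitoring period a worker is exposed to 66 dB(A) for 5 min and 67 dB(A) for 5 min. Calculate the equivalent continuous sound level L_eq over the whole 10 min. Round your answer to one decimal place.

66.5 dB(A)

Weight each interval's intensity by its duration and average over T = 10 min:
Σ tᵢ·10^(Lᵢ/10) = 5·10^(66/10) + 5·10^(67/10) = 4.496e+07.
L_eq = 10·log₁₀(4.496e+07/10) = 66.53 dB(A).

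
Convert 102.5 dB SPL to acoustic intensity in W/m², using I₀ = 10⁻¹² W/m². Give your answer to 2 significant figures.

0.018 W/m²

L = 10·log₁₀(I/I₀) ⇒ I = I₀·10^(L/10) = 10⁻¹² × 10^10.25.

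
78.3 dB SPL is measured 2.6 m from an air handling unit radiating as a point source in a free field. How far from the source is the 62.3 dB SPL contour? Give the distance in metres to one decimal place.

For a point source L₁ − L₂ = 20·log₁₀(r₂/r₁), so r₂ = r₁·10^((L₁−L₂)/20).
r₂ = 2.6·10^((78.3−62.3)/20) = 2.6·10^(16.0/20) = 16.40 m.

16.4 m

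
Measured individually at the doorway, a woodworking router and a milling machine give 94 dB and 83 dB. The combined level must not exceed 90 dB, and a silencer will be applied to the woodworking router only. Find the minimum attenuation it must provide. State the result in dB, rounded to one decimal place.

The untreated sources together contribute 10^(83/10) = 1.995e+08, i.e. 83.00 dB.
To meet 90 dB overall, the treated woodworking router may contribute at most 10^(90/10) − 1.995e+08 = 8.005e+08, i.e. 89.03 dB.
So the woodworking router must be reduced from 94 to 89.03 dB: IL = 4.97 dB.

5.0 dB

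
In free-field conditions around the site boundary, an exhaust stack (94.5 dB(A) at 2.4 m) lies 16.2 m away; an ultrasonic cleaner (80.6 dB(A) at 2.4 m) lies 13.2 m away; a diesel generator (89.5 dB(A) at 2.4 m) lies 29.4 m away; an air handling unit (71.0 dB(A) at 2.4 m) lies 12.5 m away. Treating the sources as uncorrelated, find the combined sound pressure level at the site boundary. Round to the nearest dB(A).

Propagate each source to the receiver with L = L_ref − 20·log₁₀(r/r_ref), then add intensities.
exhaust stack: 94.5 − 20·log₁₀(16.2/2.4) = 94.5 − 16.59 = 77.91 dB(A).
ultrasonic cleaner: 80.6 − 20·log₁₀(13.2/2.4) = 80.6 − 14.81 = 65.79 dB(A).
diesel generator: 89.5 − 20·log₁₀(29.4/2.4) = 89.5 − 21.76 = 67.74 dB(A).
air handling unit: 71.0 − 20·log₁₀(12.5/2.4) = 71.0 − 14.33 = 56.67 dB(A).
Σ 10^(L/10) = 7.206e+07 → L_total = 10·log₁₀(7.206e+07) = 78.58 dB(A).

79 dB(A)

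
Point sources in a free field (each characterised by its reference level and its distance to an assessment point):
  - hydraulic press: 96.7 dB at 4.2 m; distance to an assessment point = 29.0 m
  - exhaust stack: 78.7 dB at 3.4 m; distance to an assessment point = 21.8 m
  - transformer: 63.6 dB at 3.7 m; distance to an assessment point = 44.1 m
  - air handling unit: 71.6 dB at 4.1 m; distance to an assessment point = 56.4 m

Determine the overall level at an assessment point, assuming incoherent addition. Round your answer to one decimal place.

Apply inverse-square spreading to bring every level to the receiver, then sum 10^(L/10).
hydraulic press: 96.7 − 20·log₁₀(29.0/4.2) = 96.7 − 16.78 = 79.92 dB.
exhaust stack: 78.7 − 20·log₁₀(21.8/3.4) = 78.7 − 16.14 = 62.56 dB.
transformer: 63.6 − 20·log₁₀(44.1/3.7) = 63.6 − 21.52 = 42.08 dB.
air handling unit: 71.6 − 20·log₁₀(56.4/4.1) = 71.6 − 22.77 = 48.83 dB.
Σ 10^(L/10) = 1.000e+08 → L_total = 10·log₁₀(1.000e+08) = 80.00 dB.

80.0 dB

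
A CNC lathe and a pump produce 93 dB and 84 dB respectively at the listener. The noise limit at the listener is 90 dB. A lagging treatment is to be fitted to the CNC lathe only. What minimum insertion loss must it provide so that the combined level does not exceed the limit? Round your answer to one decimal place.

4.3 dB

Everything except the CNC lathe sums to 10^(84/10) = 2.512e+08 in linear terms, 84.00 dB.
The limit corresponds to 10^(90/10) = 1.000e+09; subtracting the fixed part leaves 7.488e+08 for the CNC lathe, i.e. 88.74 dB.
Required insertion loss = 93 − 88.74 = 4.26 dB.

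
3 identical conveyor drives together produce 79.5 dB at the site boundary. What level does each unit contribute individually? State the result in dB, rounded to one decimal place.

74.7 dB

3 equal contributions raise the level by 10·log₁₀ 3 = 4.771 dB, so each unit alone gives 79.5 − 4.771.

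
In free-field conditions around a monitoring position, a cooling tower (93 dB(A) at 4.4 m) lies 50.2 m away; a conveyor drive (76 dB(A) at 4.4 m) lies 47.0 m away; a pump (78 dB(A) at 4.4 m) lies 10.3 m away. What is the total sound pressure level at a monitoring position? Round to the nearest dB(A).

74 dB(A)

First find each source's level at the receiver (point-source: −20·log₁₀(r/r_ref)), then combine on an intensity basis.
cooling tower: 93 − 20·log₁₀(50.2/4.4) = 93 − 21.15 = 71.85 dB(A).
conveyor drive: 76 − 20·log₁₀(47.0/4.4) = 76 − 20.57 = 55.43 dB(A).
pump: 78 − 20·log₁₀(10.3/4.4) = 78 − 7.39 = 70.61 dB(A).
Σ 10^(L/10) = 2.719e+07 → L_total = 10·log₁₀(2.719e+07) = 74.34 dB(A).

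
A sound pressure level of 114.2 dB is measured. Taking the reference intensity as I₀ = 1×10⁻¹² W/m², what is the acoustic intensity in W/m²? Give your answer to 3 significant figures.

0.263 W/m²

I = I₀·10^(L/10) = 10⁻¹² × 10^(114.2/10) = 10^(-0.580).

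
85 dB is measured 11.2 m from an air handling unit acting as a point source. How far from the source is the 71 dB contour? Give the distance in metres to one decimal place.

56.1 m

Point-source spreading drops the level by 20·log₁₀(r₂/r₁); inverting, r₂/r₁ = 10^(ΔL/20).
r₂ = 11.2·10^((85−71)/20) = 11.2·10^(14.0/20) = 56.13 m.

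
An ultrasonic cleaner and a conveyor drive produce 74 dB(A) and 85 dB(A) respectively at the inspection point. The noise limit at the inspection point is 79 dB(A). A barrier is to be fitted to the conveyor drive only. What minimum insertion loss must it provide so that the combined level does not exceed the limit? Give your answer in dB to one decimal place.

The untreated sources together contribute 10^(74/10) = 2.512e+07, i.e. 74.00 dB(A).
The limit corresponds to 10^(79/10) = 7.943e+07; subtracting the fixed part leaves 5.431e+07 for the conveyor drive, i.e. 77.35 dB(A).
Required insertion loss = 85 − 77.35 = 7.65 dB.

7.7 dB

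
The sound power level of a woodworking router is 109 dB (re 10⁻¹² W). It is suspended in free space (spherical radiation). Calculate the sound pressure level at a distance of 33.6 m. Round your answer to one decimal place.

67.5 dB

L_p = L_w − 10·log₁₀(4π·r²) with r = 33.6 m.
4π·r² = 1.419e+04 m², 10·log₁₀ of that is 41.519 dB.
L_p = 109 − 41.519 = 67.48 dB.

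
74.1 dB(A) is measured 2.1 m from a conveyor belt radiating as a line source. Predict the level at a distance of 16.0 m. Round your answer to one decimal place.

65.3 dB(A)

Line-source attenuation: ΔL = 10·log₁₀(r₂/r₁) = 10·log₁₀(16.0/2.1) = 8.819 dB.
L₂ = 74.1 − 10·log₁₀(16.0/2.1) = 74.1 − 8.819 = 65.28 dB(A).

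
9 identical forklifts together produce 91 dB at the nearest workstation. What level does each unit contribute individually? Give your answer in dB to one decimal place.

81.5 dB

For N identical incoherent sources L_total = L₁ + 10·log₁₀ N, so L₁ = 91 − 10·log₁₀(9) = 91 − 9.542.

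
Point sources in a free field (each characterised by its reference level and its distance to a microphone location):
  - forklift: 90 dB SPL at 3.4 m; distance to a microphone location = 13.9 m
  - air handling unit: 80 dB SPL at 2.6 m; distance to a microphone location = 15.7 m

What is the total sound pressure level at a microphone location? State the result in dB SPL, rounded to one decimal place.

First find each source's level at the receiver (point-source: −20·log₁₀(r/r_ref)), then combine on an intensity basis.
forklift: 90 − 20·log₁₀(13.9/3.4) = 90 − 12.23 = 77.77 dB SPL.
air handling unit: 80 − 20·log₁₀(15.7/2.6) = 80 − 15.62 = 64.38 dB SPL.
Σ 10^(L/10) = 6.257e+07 → L_total = 10·log₁₀(6.257e+07) = 77.96 dB SPL.

78.0 dB SPL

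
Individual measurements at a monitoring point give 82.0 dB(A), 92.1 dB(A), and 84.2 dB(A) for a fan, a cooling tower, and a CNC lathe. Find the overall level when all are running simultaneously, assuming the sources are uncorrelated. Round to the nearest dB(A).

For uncorrelated sources the intensities add, so convert each level to linear form, sum, and take 10·log₁₀ of the total.
Σ 10^(L/10) = 10^(82.0/10) + 10^(92.1/10) + 10^(84.2/10) = 2.043e+09.
L_total = 10·log₁₀(2.043e+09) = 93.10 dB(A).

93 dB(A)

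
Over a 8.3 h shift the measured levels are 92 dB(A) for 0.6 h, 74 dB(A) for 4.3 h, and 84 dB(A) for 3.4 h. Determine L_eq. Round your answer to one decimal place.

83.6 dB(A)

L_eq = 10·log₁₀[(1/T)·Σ tᵢ·10^(Lᵢ/10)] with T = 8.3 h.
Σ tᵢ·10^(Lᵢ/10) = 0.6·10^(92/10) + 4.3·10^(74/10) + 3.4·10^(84/10) = 1.913e+09.
L_eq = 10·log₁₀(1.913e+09/8.3) = 83.63 dB(A).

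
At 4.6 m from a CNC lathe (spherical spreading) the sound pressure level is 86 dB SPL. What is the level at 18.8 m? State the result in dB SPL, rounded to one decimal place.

73.8 dB SPL

For a point source, L₂ = L₁ − 20·log₁₀(r₂/r₁).
L₂ = 86 − 20·log₁₀(18.8/4.6) = 86 − 12.228 = 73.77 dB SPL.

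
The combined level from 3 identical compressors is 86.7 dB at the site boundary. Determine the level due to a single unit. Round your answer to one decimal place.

3 equal contributions raise the level by 10·log₁₀ 3 = 4.771 dB, so each unit alone gives 86.7 − 4.771.

81.9 dB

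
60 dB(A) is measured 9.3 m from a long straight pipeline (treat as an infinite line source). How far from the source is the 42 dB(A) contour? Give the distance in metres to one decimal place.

586.8 m

Line-source spreading drops the level by 10·log₁₀(r₂/r₁); inverting, r₂/r₁ = 10^(ΔL/10).
r₂ = 9.3·10^((60−42)/10) = 9.3·10^(18.0/10) = 586.79 m.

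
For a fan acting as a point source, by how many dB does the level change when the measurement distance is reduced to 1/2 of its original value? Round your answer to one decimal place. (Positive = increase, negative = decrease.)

+6.0 dB

A point source loses 6 dB per doubling of distance; generally ΔL = −20·log₁₀(r₂/r₁).
ΔL = −20·log₁₀(0.5) = +6.02 dB.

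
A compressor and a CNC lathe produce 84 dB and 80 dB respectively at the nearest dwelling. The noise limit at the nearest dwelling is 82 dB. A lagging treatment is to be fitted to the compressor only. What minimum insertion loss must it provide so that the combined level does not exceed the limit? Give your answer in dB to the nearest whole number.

Everything except the compressor sums to 10^(80/10) = 1.000e+08 in linear terms, 80.00 dB.
To meet 82 dB overall, the treated compressor may contribute at most 10^(82/10) − 1.000e+08 = 5.849e+07, i.e. 77.67 dB.
Required insertion loss = 84 − 77.67 = 6.33 dB.

6 dB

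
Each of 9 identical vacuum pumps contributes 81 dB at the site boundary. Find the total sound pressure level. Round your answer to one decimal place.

90.5 dB

With 9 equal, uncorrelated contributions the intensity is 9× that of one unit, giving a rise of 10·log₁₀ 9.
L_total = 81 + 10·log₁₀(9) = 81 + 9.542 = 90.54 dB.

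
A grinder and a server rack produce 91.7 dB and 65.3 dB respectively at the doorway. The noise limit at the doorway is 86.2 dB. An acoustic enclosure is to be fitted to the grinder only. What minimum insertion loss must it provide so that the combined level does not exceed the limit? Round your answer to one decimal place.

5.5 dB

Fixed contribution from the other source: Σ 10^(L/10) = 10^(65.3/10) = 3.388e+06 (65.30 dB).
The limit corresponds to 10^(86.2/10) = 4.169e+08; subtracting the fixed part leaves 4.135e+08 for the grinder, i.e. 86.16 dB.
So the grinder must be reduced from 91.7 to 86.16 dB: IL = 5.54 dB.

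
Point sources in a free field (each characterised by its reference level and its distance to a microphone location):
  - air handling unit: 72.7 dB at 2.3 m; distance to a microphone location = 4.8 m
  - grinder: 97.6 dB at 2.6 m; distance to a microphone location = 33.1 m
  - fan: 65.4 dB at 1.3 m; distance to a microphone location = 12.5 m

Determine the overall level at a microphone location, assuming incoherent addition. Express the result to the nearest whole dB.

Apply inverse-square spreading to bring every level to the receiver, then sum 10^(L/10).
air handling unit: 72.7 − 20·log₁₀(4.8/2.3) = 72.7 − 6.39 = 66.31 dB.
grinder: 97.6 − 20·log₁₀(33.1/2.6) = 97.6 − 22.10 = 75.50 dB.
fan: 65.4 − 20·log₁₀(12.5/1.3) = 65.4 − 19.66 = 45.74 dB.
Σ 10^(L/10) = 3.982e+07 → L_total = 10·log₁₀(3.982e+07) = 76.00 dB.

76 dB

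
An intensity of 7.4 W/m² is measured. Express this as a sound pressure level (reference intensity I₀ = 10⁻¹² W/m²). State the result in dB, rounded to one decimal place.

L = 10·log₁₀(I/I₀) = 10·log₁₀(7.4/10⁻¹²) = 10·log₁₀(7.4×10^12).
L = 10·(0.8692 + 12) = 128.69 dB.

128.7 dB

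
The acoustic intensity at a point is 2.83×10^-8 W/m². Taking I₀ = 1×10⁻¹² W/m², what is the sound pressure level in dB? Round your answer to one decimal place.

I/I₀ = 2.83×10^-8/10⁻¹² = 2.83×10^4, and L = 10·log₁₀(I/I₀).
L = 10·(0.4518 + 4) = 44.52 dB.

44.5 dB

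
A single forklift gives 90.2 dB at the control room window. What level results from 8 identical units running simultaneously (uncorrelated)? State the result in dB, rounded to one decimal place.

99.2 dB

L_total = L₁ + 10·log₁₀ N for N identical incoherent sources.
L_total = 90.2 + 10·log₁₀(8) = 90.2 + 9.031 = 99.23 dB.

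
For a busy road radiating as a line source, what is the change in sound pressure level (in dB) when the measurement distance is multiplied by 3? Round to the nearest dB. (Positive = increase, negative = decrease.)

-5 dB

With cylindrical spreading the level changes by −10·log₁₀(r₂/r₁).
ΔL = −10·log₁₀(3) = -4.77 dB.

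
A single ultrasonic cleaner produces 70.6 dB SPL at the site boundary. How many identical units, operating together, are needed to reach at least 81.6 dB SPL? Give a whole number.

13

N identical sources give L₁ + 10·log₁₀ N, so require 10·log₁₀ N ≥ 81.6 − 70.6 = 11.0 dB.
N ≥ 10^(11.0/10) = 12.589, so N = 13.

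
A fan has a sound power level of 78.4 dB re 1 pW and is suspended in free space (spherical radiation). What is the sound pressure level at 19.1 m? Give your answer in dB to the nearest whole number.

42 dB

L_p = L_w − 10·log₁₀(4π·r²) with r = 19.1 m.
4π·r² = 4584 m², 10·log₁₀ of that is 36.613 dB.
L_p = 78.4 − 36.613 = 41.79 dB.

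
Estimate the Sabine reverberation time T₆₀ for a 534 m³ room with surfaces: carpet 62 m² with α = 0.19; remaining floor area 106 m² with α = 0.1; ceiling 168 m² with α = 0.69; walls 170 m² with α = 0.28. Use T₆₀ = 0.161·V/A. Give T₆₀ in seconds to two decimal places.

0.46 s

A = Σ Sᵢαᵢ = 62·0.19 + 106·0.1 + 168·0.69 + 170·0.28 = 185.90 m².
T₆₀ = 0.161 × 534 / 185.90 = 0.462 s.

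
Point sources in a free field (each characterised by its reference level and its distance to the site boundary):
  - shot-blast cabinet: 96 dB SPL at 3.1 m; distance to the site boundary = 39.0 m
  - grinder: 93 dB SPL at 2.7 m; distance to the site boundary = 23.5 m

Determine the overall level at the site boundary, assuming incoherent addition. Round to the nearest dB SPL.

77 dB SPL

First find each source's level at the receiver (point-source: −20·log₁₀(r/r_ref)), then combine on an intensity basis.
shot-blast cabinet: 96 − 20·log₁₀(39.0/3.1) = 96 − 21.99 = 74.01 dB SPL.
grinder: 93 − 20·log₁₀(23.5/2.7) = 93 − 18.79 = 74.21 dB SPL.
Σ 10^(L/10) = 5.149e+07 → L_total = 10·log₁₀(5.149e+07) = 77.12 dB SPL.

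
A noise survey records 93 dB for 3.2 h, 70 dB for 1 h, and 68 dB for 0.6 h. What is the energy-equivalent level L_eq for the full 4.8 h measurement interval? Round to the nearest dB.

The energy average is taken in the linear domain: L_eq = 10·log₁₀[(Σ tᵢ·10^(Lᵢ/10))/T], T = 4.8 h.
Σ tᵢ·10^(Lᵢ/10) = 3.2·10^(93/10) + 1·10^(70/10) + 0.6·10^(68/10) = 6.399e+09.
L_eq = 10·log₁₀(6.399e+09/4.8) = 91.25 dB.

91 dB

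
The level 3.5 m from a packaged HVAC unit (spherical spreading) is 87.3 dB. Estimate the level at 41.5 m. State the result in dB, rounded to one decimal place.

65.8 dB

Point-source attenuation: ΔL = 20·log₁₀(r₂/r₁) = 20·log₁₀(41.5/3.5) = 21.480 dB.
L₂ = 87.3 − 20·log₁₀(41.5/3.5) = 87.3 − 21.480 = 65.82 dB.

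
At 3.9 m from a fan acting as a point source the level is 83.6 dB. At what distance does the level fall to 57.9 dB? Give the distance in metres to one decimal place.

Point-source spreading drops the level by 20·log₁₀(r₂/r₁); inverting, r₂/r₁ = 10^(ΔL/20).
r₂ = 3.9·10^((83.6−57.9)/20) = 3.9·10^(25.7/20) = 75.17 m.

75.2 m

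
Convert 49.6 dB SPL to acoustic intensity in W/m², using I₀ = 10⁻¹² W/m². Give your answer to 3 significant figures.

9.12e-08 W/m²

I = I₀·10^(L/10) = 10⁻¹² × 10^(49.6/10) = 10^(-7.040).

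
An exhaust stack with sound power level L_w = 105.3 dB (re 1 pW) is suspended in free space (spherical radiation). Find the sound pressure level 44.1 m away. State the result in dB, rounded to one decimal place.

61.4 dB

The power spreads over a sphere of area 4π·r², so L_p = L_w − 10·log₁₀(4π·r²).
4π·r² = 2.444e+04 m², 10·log₁₀ of that is 43.881 dB.
L_p = 105.3 − 43.881 = 61.42 dB.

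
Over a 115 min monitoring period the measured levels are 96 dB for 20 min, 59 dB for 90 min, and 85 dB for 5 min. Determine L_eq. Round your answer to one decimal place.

88.5 dB

The energy average is taken in the linear domain: L_eq = 10·log₁₀[(Σ tᵢ·10^(Lᵢ/10))/T], T = 115 min.
Σ tᵢ·10^(Lᵢ/10) = 20·10^(96/10) + 90·10^(59/10) + 5·10^(85/10) = 8.127e+10.
L_eq = 10·log₁₀(8.127e+10/115) = 88.49 dB.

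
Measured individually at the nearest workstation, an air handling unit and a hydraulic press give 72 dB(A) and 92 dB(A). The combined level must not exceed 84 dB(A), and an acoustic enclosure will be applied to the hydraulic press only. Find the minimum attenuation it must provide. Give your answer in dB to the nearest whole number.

Fixed contribution from the other source: Σ 10^(L/10) = 10^(72/10) = 1.585e+07 (72.00 dB(A)).
To meet 84 dB(A) overall, the treated hydraulic press may contribute at most 10^(84/10) − 1.585e+07 = 2.353e+08, i.e. 83.72 dB(A).
So the hydraulic press must be reduced from 92 to 83.72 dB(A): IL = 8.28 dB.

8 dB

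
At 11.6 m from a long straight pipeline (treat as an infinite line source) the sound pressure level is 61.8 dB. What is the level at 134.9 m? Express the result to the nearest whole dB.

Cylindrical spreading from a line source gives a 10·log₁₀(r₂/r₁) drop.
L₂ = 61.8 − 10·log₁₀(134.9/11.6) = 61.8 − 10.656 = 51.14 dB.

51 dB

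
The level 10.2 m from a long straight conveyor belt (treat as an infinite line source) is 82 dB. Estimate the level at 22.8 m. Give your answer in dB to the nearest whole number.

Cylindrical spreading from a line source gives a 10·log₁₀(r₂/r₁) drop.
L₂ = 82 − 10·log₁₀(22.8/10.2) = 82 − 3.493 = 78.51 dB.

79 dB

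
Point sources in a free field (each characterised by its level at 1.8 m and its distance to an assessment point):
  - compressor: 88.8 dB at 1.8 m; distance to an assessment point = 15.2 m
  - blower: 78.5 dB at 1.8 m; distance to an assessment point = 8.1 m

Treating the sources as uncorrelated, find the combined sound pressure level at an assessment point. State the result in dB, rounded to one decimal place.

71.5 dB

Propagate each source to the receiver with L = L_ref − 20·log₁₀(r/r_ref), then add intensities.
compressor: 88.8 − 20·log₁₀(15.2/1.8) = 88.8 − 18.53 = 70.27 dB.
blower: 78.5 − 20·log₁₀(8.1/1.8) = 78.5 − 13.06 = 65.44 dB.
Σ 10^(L/10) = 1.413e+07 → L_total = 10·log₁₀(1.413e+07) = 71.50 dB.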